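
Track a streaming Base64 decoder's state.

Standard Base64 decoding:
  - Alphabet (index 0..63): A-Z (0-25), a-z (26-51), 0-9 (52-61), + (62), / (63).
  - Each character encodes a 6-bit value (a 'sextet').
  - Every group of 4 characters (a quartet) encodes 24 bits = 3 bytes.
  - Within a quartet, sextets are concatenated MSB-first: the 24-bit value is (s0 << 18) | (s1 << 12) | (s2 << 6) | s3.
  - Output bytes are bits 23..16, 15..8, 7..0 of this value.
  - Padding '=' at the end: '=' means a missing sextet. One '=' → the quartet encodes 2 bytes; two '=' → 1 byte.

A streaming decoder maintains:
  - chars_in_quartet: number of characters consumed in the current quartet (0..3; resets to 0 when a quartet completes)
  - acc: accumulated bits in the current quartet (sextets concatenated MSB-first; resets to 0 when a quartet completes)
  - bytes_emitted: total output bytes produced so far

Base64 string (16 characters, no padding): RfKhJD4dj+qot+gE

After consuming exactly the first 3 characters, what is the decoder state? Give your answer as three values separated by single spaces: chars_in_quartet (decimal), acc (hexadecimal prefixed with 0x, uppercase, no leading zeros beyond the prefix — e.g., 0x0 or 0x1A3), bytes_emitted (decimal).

After char 0 ('R'=17): chars_in_quartet=1 acc=0x11 bytes_emitted=0
After char 1 ('f'=31): chars_in_quartet=2 acc=0x45F bytes_emitted=0
After char 2 ('K'=10): chars_in_quartet=3 acc=0x117CA bytes_emitted=0

Answer: 3 0x117CA 0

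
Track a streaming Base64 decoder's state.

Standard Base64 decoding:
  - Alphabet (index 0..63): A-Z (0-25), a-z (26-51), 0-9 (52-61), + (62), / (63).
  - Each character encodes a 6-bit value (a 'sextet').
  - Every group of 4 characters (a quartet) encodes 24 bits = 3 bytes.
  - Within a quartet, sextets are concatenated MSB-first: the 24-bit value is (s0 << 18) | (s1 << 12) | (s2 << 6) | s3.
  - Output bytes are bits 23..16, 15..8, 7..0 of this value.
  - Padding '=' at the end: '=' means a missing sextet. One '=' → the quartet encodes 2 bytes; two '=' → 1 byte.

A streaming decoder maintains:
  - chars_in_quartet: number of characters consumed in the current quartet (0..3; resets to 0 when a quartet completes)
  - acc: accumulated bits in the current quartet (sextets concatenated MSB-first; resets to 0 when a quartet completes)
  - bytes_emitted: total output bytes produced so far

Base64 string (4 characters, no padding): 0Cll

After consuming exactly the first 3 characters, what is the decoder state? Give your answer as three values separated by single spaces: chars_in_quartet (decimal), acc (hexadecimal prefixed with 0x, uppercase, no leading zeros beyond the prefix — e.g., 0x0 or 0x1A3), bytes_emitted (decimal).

After char 0 ('0'=52): chars_in_quartet=1 acc=0x34 bytes_emitted=0
After char 1 ('C'=2): chars_in_quartet=2 acc=0xD02 bytes_emitted=0
After char 2 ('l'=37): chars_in_quartet=3 acc=0x340A5 bytes_emitted=0

Answer: 3 0x340A5 0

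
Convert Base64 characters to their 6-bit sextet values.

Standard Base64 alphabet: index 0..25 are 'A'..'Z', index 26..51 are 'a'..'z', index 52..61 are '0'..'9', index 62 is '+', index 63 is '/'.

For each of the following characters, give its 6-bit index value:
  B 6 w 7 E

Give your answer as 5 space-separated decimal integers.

Answer: 1 58 48 59 4

Derivation:
'B': A..Z range, ord('B') − ord('A') = 1
'6': 0..9 range, 52 + ord('6') − ord('0') = 58
'w': a..z range, 26 + ord('w') − ord('a') = 48
'7': 0..9 range, 52 + ord('7') − ord('0') = 59
'E': A..Z range, ord('E') − ord('A') = 4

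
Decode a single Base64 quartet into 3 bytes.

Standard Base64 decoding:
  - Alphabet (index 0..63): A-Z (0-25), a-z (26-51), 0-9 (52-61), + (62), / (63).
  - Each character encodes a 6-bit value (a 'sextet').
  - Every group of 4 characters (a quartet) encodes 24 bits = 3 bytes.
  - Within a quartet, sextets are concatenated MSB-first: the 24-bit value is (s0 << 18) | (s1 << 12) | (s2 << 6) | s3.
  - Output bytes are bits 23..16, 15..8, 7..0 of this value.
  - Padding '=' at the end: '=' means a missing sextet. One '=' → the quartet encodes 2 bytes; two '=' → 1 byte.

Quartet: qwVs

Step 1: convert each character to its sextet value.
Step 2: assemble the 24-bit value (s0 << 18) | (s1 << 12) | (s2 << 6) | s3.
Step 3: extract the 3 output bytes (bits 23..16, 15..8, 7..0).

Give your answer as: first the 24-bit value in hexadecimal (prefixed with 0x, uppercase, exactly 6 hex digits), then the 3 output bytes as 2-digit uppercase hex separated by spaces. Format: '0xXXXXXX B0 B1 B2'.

Sextets: q=42, w=48, V=21, s=44
24-bit: (42<<18) | (48<<12) | (21<<6) | 44
      = 0xA80000 | 0x030000 | 0x000540 | 0x00002C
      = 0xAB056C
Bytes: (v>>16)&0xFF=AB, (v>>8)&0xFF=05, v&0xFF=6C

Answer: 0xAB056C AB 05 6C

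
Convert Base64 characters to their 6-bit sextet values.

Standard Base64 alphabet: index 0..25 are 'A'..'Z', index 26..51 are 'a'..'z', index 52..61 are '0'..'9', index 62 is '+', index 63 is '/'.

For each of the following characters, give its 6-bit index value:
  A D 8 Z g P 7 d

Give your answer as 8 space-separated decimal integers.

Answer: 0 3 60 25 32 15 59 29

Derivation:
'A': A..Z range, ord('A') − ord('A') = 0
'D': A..Z range, ord('D') − ord('A') = 3
'8': 0..9 range, 52 + ord('8') − ord('0') = 60
'Z': A..Z range, ord('Z') − ord('A') = 25
'g': a..z range, 26 + ord('g') − ord('a') = 32
'P': A..Z range, ord('P') − ord('A') = 15
'7': 0..9 range, 52 + ord('7') − ord('0') = 59
'd': a..z range, 26 + ord('d') − ord('a') = 29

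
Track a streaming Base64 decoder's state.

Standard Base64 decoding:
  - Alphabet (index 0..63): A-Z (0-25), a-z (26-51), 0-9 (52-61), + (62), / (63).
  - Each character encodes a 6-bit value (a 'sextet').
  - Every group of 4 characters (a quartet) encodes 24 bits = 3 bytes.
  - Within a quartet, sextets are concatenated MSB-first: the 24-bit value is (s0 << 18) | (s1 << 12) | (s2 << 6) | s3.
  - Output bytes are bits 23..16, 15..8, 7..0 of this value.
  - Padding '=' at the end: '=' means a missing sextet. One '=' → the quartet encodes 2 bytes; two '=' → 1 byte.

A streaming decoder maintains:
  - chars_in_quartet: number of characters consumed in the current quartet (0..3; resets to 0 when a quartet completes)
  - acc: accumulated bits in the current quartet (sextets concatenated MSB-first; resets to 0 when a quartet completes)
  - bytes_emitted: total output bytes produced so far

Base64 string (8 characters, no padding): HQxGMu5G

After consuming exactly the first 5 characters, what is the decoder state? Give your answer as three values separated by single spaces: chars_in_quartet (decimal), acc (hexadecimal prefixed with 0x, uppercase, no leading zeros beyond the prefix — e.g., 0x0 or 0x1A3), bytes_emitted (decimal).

After char 0 ('H'=7): chars_in_quartet=1 acc=0x7 bytes_emitted=0
After char 1 ('Q'=16): chars_in_quartet=2 acc=0x1D0 bytes_emitted=0
After char 2 ('x'=49): chars_in_quartet=3 acc=0x7431 bytes_emitted=0
After char 3 ('G'=6): chars_in_quartet=4 acc=0x1D0C46 -> emit 1D 0C 46, reset; bytes_emitted=3
After char 4 ('M'=12): chars_in_quartet=1 acc=0xC bytes_emitted=3

Answer: 1 0xC 3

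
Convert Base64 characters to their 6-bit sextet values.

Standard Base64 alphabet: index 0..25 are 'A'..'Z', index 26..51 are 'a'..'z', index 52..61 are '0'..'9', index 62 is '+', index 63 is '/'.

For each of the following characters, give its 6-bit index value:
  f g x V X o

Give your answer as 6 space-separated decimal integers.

Answer: 31 32 49 21 23 40

Derivation:
'f': a..z range, 26 + ord('f') − ord('a') = 31
'g': a..z range, 26 + ord('g') − ord('a') = 32
'x': a..z range, 26 + ord('x') − ord('a') = 49
'V': A..Z range, ord('V') − ord('A') = 21
'X': A..Z range, ord('X') − ord('A') = 23
'o': a..z range, 26 + ord('o') − ord('a') = 40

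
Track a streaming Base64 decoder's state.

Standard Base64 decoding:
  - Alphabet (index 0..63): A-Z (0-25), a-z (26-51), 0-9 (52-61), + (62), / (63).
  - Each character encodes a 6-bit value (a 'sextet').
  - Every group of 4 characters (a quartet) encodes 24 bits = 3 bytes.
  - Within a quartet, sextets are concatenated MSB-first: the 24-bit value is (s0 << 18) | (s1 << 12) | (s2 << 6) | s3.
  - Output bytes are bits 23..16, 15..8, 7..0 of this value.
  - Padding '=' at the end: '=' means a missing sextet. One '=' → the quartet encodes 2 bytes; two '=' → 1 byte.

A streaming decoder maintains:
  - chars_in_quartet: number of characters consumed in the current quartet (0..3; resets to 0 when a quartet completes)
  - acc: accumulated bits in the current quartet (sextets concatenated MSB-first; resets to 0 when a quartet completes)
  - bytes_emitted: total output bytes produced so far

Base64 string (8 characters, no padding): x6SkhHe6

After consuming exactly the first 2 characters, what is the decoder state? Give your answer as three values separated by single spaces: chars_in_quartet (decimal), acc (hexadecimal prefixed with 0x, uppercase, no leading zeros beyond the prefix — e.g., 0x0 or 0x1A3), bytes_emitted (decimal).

Answer: 2 0xC7A 0

Derivation:
After char 0 ('x'=49): chars_in_quartet=1 acc=0x31 bytes_emitted=0
After char 1 ('6'=58): chars_in_quartet=2 acc=0xC7A bytes_emitted=0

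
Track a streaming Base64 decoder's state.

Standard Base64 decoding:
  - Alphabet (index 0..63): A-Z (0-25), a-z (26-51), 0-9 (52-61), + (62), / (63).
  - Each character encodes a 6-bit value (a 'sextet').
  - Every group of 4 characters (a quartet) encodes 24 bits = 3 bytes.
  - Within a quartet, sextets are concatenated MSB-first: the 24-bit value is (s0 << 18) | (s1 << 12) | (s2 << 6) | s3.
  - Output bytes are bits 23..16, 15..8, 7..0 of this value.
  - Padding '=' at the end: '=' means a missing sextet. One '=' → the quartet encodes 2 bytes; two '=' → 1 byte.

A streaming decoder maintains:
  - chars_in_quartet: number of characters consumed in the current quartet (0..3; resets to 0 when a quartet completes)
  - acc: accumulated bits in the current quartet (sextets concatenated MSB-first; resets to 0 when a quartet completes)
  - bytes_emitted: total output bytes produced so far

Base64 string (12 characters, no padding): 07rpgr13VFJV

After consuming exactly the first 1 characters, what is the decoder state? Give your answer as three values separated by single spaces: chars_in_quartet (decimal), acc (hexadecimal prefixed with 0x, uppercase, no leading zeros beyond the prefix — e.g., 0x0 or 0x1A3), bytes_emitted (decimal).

Answer: 1 0x34 0

Derivation:
After char 0 ('0'=52): chars_in_quartet=1 acc=0x34 bytes_emitted=0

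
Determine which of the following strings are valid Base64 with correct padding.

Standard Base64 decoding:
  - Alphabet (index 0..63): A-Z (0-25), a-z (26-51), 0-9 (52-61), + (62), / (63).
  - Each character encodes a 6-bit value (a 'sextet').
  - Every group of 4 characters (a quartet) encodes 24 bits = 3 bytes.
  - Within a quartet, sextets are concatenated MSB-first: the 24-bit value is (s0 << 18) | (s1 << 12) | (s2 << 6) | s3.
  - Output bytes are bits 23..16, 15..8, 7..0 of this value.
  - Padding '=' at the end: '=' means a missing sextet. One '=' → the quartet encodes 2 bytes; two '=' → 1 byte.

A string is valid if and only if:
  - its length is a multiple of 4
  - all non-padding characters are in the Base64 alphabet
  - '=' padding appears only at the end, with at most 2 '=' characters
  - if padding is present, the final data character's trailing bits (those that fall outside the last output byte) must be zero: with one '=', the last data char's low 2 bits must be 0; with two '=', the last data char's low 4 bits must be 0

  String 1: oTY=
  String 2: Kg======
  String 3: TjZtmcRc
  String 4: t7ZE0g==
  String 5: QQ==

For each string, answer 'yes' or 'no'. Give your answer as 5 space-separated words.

Answer: yes no yes yes yes

Derivation:
String 1: 'oTY=' → valid
String 2: 'Kg======' → invalid (6 pad chars (max 2))
String 3: 'TjZtmcRc' → valid
String 4: 't7ZE0g==' → valid
String 5: 'QQ==' → valid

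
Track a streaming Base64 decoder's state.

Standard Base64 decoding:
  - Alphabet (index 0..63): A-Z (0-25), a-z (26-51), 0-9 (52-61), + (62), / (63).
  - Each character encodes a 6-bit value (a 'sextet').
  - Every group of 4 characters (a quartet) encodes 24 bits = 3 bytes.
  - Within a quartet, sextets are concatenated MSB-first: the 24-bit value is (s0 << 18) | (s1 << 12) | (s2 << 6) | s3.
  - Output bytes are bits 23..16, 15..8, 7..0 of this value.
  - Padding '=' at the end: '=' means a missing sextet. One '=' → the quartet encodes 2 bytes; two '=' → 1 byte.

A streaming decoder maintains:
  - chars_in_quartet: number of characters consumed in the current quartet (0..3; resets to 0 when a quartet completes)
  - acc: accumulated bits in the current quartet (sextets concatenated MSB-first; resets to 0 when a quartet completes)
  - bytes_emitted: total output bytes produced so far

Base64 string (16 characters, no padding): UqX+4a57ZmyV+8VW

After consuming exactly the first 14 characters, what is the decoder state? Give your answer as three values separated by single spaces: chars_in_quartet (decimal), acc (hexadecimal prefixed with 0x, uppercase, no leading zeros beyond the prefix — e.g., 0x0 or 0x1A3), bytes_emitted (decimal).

Answer: 2 0xFBC 9

Derivation:
After char 0 ('U'=20): chars_in_quartet=1 acc=0x14 bytes_emitted=0
After char 1 ('q'=42): chars_in_quartet=2 acc=0x52A bytes_emitted=0
After char 2 ('X'=23): chars_in_quartet=3 acc=0x14A97 bytes_emitted=0
After char 3 ('+'=62): chars_in_quartet=4 acc=0x52A5FE -> emit 52 A5 FE, reset; bytes_emitted=3
After char 4 ('4'=56): chars_in_quartet=1 acc=0x38 bytes_emitted=3
After char 5 ('a'=26): chars_in_quartet=2 acc=0xE1A bytes_emitted=3
After char 6 ('5'=57): chars_in_quartet=3 acc=0x386B9 bytes_emitted=3
After char 7 ('7'=59): chars_in_quartet=4 acc=0xE1AE7B -> emit E1 AE 7B, reset; bytes_emitted=6
After char 8 ('Z'=25): chars_in_quartet=1 acc=0x19 bytes_emitted=6
After char 9 ('m'=38): chars_in_quartet=2 acc=0x666 bytes_emitted=6
After char 10 ('y'=50): chars_in_quartet=3 acc=0x199B2 bytes_emitted=6
After char 11 ('V'=21): chars_in_quartet=4 acc=0x666C95 -> emit 66 6C 95, reset; bytes_emitted=9
After char 12 ('+'=62): chars_in_quartet=1 acc=0x3E bytes_emitted=9
After char 13 ('8'=60): chars_in_quartet=2 acc=0xFBC bytes_emitted=9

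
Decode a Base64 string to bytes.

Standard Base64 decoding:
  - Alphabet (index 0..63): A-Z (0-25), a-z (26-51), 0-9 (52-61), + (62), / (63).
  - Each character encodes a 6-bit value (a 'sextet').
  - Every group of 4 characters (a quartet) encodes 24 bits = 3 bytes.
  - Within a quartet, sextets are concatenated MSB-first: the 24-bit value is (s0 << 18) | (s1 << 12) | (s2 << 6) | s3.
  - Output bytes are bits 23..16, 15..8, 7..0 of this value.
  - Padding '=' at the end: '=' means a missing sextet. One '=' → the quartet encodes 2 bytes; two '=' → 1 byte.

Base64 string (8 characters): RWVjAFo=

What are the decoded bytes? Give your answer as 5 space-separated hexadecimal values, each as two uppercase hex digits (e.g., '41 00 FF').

After char 0 ('R'=17): chars_in_quartet=1 acc=0x11 bytes_emitted=0
After char 1 ('W'=22): chars_in_quartet=2 acc=0x456 bytes_emitted=0
After char 2 ('V'=21): chars_in_quartet=3 acc=0x11595 bytes_emitted=0
After char 3 ('j'=35): chars_in_quartet=4 acc=0x456563 -> emit 45 65 63, reset; bytes_emitted=3
After char 4 ('A'=0): chars_in_quartet=1 acc=0x0 bytes_emitted=3
After char 5 ('F'=5): chars_in_quartet=2 acc=0x5 bytes_emitted=3
After char 6 ('o'=40): chars_in_quartet=3 acc=0x168 bytes_emitted=3
Padding '=': partial quartet acc=0x168 -> emit 00 5A; bytes_emitted=5

Answer: 45 65 63 00 5A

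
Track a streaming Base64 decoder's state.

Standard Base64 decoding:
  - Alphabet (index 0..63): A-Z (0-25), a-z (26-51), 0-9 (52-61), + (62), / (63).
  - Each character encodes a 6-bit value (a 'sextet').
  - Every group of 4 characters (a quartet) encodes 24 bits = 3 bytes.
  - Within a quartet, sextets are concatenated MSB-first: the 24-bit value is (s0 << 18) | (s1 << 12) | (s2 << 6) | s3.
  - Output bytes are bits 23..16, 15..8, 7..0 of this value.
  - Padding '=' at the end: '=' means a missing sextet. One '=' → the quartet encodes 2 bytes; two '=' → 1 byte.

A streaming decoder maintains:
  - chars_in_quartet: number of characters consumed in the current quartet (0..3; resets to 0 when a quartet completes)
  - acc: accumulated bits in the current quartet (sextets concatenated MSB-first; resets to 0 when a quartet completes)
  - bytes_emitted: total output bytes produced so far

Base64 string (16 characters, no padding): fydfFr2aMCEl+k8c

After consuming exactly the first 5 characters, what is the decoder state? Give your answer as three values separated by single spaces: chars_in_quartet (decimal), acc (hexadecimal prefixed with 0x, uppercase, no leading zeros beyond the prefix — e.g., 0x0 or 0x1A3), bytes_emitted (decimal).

After char 0 ('f'=31): chars_in_quartet=1 acc=0x1F bytes_emitted=0
After char 1 ('y'=50): chars_in_quartet=2 acc=0x7F2 bytes_emitted=0
After char 2 ('d'=29): chars_in_quartet=3 acc=0x1FC9D bytes_emitted=0
After char 3 ('f'=31): chars_in_quartet=4 acc=0x7F275F -> emit 7F 27 5F, reset; bytes_emitted=3
After char 4 ('F'=5): chars_in_quartet=1 acc=0x5 bytes_emitted=3

Answer: 1 0x5 3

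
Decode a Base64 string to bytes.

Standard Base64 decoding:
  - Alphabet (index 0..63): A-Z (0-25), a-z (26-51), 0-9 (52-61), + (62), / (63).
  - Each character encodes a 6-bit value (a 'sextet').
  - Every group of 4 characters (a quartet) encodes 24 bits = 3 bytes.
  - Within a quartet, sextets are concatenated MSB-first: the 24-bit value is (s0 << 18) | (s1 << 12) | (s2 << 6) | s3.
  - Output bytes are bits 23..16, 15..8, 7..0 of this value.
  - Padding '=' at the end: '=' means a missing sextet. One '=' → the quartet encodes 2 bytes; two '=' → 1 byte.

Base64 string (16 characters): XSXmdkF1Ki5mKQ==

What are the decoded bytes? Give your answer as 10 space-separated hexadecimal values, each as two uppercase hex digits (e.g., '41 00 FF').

Answer: 5D 25 E6 76 41 75 2A 2E 66 29

Derivation:
After char 0 ('X'=23): chars_in_quartet=1 acc=0x17 bytes_emitted=0
After char 1 ('S'=18): chars_in_quartet=2 acc=0x5D2 bytes_emitted=0
After char 2 ('X'=23): chars_in_quartet=3 acc=0x17497 bytes_emitted=0
After char 3 ('m'=38): chars_in_quartet=4 acc=0x5D25E6 -> emit 5D 25 E6, reset; bytes_emitted=3
After char 4 ('d'=29): chars_in_quartet=1 acc=0x1D bytes_emitted=3
After char 5 ('k'=36): chars_in_quartet=2 acc=0x764 bytes_emitted=3
After char 6 ('F'=5): chars_in_quartet=3 acc=0x1D905 bytes_emitted=3
After char 7 ('1'=53): chars_in_quartet=4 acc=0x764175 -> emit 76 41 75, reset; bytes_emitted=6
After char 8 ('K'=10): chars_in_quartet=1 acc=0xA bytes_emitted=6
After char 9 ('i'=34): chars_in_quartet=2 acc=0x2A2 bytes_emitted=6
After char 10 ('5'=57): chars_in_quartet=3 acc=0xA8B9 bytes_emitted=6
After char 11 ('m'=38): chars_in_quartet=4 acc=0x2A2E66 -> emit 2A 2E 66, reset; bytes_emitted=9
After char 12 ('K'=10): chars_in_quartet=1 acc=0xA bytes_emitted=9
After char 13 ('Q'=16): chars_in_quartet=2 acc=0x290 bytes_emitted=9
Padding '==': partial quartet acc=0x290 -> emit 29; bytes_emitted=10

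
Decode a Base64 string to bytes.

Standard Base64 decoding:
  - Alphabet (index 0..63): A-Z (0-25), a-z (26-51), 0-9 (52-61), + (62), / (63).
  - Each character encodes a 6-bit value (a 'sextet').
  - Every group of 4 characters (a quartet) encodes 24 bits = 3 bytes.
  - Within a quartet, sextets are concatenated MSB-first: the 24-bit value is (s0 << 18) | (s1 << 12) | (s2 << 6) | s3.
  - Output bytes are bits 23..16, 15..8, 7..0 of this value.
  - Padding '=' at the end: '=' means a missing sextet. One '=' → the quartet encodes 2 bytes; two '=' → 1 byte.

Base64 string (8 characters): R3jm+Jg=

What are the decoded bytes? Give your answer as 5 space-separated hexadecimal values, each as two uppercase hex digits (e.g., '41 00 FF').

After char 0 ('R'=17): chars_in_quartet=1 acc=0x11 bytes_emitted=0
After char 1 ('3'=55): chars_in_quartet=2 acc=0x477 bytes_emitted=0
After char 2 ('j'=35): chars_in_quartet=3 acc=0x11DE3 bytes_emitted=0
After char 3 ('m'=38): chars_in_quartet=4 acc=0x4778E6 -> emit 47 78 E6, reset; bytes_emitted=3
After char 4 ('+'=62): chars_in_quartet=1 acc=0x3E bytes_emitted=3
After char 5 ('J'=9): chars_in_quartet=2 acc=0xF89 bytes_emitted=3
After char 6 ('g'=32): chars_in_quartet=3 acc=0x3E260 bytes_emitted=3
Padding '=': partial quartet acc=0x3E260 -> emit F8 98; bytes_emitted=5

Answer: 47 78 E6 F8 98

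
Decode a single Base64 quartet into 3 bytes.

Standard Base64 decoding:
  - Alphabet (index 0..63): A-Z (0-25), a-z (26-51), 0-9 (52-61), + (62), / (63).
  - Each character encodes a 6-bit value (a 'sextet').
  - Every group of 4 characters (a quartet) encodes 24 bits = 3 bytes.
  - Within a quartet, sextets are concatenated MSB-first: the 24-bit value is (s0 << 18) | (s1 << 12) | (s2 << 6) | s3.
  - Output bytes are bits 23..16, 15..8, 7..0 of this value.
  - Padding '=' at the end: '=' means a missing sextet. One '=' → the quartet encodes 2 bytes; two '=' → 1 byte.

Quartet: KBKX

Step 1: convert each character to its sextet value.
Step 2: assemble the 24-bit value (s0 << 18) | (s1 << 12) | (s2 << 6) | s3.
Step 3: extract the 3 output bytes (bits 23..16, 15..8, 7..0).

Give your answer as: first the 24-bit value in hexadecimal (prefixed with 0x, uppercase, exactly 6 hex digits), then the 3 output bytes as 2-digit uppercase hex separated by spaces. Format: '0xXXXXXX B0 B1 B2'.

Answer: 0x281297 28 12 97

Derivation:
Sextets: K=10, B=1, K=10, X=23
24-bit: (10<<18) | (1<<12) | (10<<6) | 23
      = 0x280000 | 0x001000 | 0x000280 | 0x000017
      = 0x281297
Bytes: (v>>16)&0xFF=28, (v>>8)&0xFF=12, v&0xFF=97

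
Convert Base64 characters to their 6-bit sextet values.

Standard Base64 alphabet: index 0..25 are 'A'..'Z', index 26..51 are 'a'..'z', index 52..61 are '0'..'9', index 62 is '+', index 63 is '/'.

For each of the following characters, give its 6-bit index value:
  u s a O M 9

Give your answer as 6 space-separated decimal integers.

'u': a..z range, 26 + ord('u') − ord('a') = 46
's': a..z range, 26 + ord('s') − ord('a') = 44
'a': a..z range, 26 + ord('a') − ord('a') = 26
'O': A..Z range, ord('O') − ord('A') = 14
'M': A..Z range, ord('M') − ord('A') = 12
'9': 0..9 range, 52 + ord('9') − ord('0') = 61

Answer: 46 44 26 14 12 61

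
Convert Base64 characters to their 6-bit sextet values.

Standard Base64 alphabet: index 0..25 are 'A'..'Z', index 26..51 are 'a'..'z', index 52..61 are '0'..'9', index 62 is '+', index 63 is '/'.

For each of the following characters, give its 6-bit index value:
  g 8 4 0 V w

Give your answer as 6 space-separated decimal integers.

'g': a..z range, 26 + ord('g') − ord('a') = 32
'8': 0..9 range, 52 + ord('8') − ord('0') = 60
'4': 0..9 range, 52 + ord('4') − ord('0') = 56
'0': 0..9 range, 52 + ord('0') − ord('0') = 52
'V': A..Z range, ord('V') − ord('A') = 21
'w': a..z range, 26 + ord('w') − ord('a') = 48

Answer: 32 60 56 52 21 48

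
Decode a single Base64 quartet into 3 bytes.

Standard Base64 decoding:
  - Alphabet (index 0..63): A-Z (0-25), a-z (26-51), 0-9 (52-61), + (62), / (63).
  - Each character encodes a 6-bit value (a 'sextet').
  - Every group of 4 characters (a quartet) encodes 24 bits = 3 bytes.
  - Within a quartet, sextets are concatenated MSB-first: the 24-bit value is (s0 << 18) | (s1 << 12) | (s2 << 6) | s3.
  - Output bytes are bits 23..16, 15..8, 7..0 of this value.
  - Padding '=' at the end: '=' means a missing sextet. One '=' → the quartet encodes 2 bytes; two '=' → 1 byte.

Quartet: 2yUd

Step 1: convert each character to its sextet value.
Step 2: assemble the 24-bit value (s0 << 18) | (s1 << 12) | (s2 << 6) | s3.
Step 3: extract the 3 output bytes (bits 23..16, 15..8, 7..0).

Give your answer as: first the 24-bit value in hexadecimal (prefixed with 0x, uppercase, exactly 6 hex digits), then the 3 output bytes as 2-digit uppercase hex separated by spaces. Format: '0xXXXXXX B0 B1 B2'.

Sextets: 2=54, y=50, U=20, d=29
24-bit: (54<<18) | (50<<12) | (20<<6) | 29
      = 0xD80000 | 0x032000 | 0x000500 | 0x00001D
      = 0xDB251D
Bytes: (v>>16)&0xFF=DB, (v>>8)&0xFF=25, v&0xFF=1D

Answer: 0xDB251D DB 25 1D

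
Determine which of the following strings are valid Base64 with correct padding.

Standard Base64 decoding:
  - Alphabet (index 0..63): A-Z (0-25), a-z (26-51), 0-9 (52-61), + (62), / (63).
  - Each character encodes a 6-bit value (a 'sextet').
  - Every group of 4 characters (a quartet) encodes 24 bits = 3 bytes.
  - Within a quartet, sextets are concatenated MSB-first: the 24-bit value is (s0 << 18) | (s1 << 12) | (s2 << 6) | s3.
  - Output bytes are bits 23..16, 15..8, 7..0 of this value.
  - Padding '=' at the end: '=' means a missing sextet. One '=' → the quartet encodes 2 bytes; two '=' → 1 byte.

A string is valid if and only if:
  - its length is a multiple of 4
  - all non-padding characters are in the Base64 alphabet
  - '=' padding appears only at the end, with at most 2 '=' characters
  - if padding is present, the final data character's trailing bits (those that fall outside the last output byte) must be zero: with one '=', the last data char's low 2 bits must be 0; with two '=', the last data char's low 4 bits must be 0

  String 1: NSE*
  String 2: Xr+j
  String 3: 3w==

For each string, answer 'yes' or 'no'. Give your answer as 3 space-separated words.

Answer: no yes yes

Derivation:
String 1: 'NSE*' → invalid (bad char(s): ['*'])
String 2: 'Xr+j' → valid
String 3: '3w==' → valid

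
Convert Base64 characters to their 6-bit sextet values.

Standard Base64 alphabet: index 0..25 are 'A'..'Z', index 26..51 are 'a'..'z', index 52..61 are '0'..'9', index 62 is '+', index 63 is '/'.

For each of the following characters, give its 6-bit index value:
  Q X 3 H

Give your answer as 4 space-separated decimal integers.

'Q': A..Z range, ord('Q') − ord('A') = 16
'X': A..Z range, ord('X') − ord('A') = 23
'3': 0..9 range, 52 + ord('3') − ord('0') = 55
'H': A..Z range, ord('H') − ord('A') = 7

Answer: 16 23 55 7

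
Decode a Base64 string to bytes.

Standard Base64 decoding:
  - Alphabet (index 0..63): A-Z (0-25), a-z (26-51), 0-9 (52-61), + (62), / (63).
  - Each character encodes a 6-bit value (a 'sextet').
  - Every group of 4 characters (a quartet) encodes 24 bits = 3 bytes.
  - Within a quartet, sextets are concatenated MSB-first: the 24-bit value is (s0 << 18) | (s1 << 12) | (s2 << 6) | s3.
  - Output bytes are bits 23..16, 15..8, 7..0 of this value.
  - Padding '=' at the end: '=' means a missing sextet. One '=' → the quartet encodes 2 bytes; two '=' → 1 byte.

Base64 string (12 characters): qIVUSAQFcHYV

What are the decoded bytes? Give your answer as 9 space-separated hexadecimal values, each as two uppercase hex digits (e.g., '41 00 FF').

Answer: A8 85 54 48 04 05 70 76 15

Derivation:
After char 0 ('q'=42): chars_in_quartet=1 acc=0x2A bytes_emitted=0
After char 1 ('I'=8): chars_in_quartet=2 acc=0xA88 bytes_emitted=0
After char 2 ('V'=21): chars_in_quartet=3 acc=0x2A215 bytes_emitted=0
After char 3 ('U'=20): chars_in_quartet=4 acc=0xA88554 -> emit A8 85 54, reset; bytes_emitted=3
After char 4 ('S'=18): chars_in_quartet=1 acc=0x12 bytes_emitted=3
After char 5 ('A'=0): chars_in_quartet=2 acc=0x480 bytes_emitted=3
After char 6 ('Q'=16): chars_in_quartet=3 acc=0x12010 bytes_emitted=3
After char 7 ('F'=5): chars_in_quartet=4 acc=0x480405 -> emit 48 04 05, reset; bytes_emitted=6
After char 8 ('c'=28): chars_in_quartet=1 acc=0x1C bytes_emitted=6
After char 9 ('H'=7): chars_in_quartet=2 acc=0x707 bytes_emitted=6
After char 10 ('Y'=24): chars_in_quartet=3 acc=0x1C1D8 bytes_emitted=6
After char 11 ('V'=21): chars_in_quartet=4 acc=0x707615 -> emit 70 76 15, reset; bytes_emitted=9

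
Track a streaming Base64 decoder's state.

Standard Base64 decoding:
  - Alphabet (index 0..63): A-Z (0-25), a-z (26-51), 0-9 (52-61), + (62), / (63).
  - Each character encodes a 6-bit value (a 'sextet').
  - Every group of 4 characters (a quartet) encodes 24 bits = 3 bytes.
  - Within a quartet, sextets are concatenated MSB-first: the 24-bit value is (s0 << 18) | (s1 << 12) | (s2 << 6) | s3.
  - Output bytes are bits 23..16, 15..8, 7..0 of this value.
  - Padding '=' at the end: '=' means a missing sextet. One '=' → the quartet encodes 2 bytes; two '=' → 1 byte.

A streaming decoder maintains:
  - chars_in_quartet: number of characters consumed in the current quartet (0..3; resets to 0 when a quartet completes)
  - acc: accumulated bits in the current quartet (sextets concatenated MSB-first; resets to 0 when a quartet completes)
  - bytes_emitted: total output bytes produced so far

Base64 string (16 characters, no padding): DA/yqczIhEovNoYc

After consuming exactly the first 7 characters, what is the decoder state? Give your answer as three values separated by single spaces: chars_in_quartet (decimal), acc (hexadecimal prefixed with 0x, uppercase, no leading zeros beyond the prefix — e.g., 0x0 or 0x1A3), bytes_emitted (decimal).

After char 0 ('D'=3): chars_in_quartet=1 acc=0x3 bytes_emitted=0
After char 1 ('A'=0): chars_in_quartet=2 acc=0xC0 bytes_emitted=0
After char 2 ('/'=63): chars_in_quartet=3 acc=0x303F bytes_emitted=0
After char 3 ('y'=50): chars_in_quartet=4 acc=0xC0FF2 -> emit 0C 0F F2, reset; bytes_emitted=3
After char 4 ('q'=42): chars_in_quartet=1 acc=0x2A bytes_emitted=3
After char 5 ('c'=28): chars_in_quartet=2 acc=0xA9C bytes_emitted=3
After char 6 ('z'=51): chars_in_quartet=3 acc=0x2A733 bytes_emitted=3

Answer: 3 0x2A733 3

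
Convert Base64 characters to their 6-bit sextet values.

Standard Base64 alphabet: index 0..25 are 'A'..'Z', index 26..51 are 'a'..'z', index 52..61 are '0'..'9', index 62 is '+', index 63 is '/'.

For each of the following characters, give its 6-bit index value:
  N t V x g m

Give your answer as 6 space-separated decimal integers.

Answer: 13 45 21 49 32 38

Derivation:
'N': A..Z range, ord('N') − ord('A') = 13
't': a..z range, 26 + ord('t') − ord('a') = 45
'V': A..Z range, ord('V') − ord('A') = 21
'x': a..z range, 26 + ord('x') − ord('a') = 49
'g': a..z range, 26 + ord('g') − ord('a') = 32
'm': a..z range, 26 + ord('m') − ord('a') = 38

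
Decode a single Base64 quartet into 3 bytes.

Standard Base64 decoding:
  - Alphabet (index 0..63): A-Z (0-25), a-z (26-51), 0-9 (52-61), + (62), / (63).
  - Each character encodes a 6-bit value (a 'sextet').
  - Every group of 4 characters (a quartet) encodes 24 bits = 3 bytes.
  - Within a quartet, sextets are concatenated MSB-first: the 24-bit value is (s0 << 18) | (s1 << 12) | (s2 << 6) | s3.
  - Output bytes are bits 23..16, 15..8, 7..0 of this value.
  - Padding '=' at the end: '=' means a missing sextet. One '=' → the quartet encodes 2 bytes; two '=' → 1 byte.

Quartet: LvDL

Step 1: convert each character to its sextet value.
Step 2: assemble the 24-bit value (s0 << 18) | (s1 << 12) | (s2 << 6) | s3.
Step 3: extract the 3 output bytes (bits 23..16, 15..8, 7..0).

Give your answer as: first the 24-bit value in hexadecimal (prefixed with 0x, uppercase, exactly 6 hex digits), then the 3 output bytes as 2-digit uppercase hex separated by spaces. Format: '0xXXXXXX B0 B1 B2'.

Sextets: L=11, v=47, D=3, L=11
24-bit: (11<<18) | (47<<12) | (3<<6) | 11
      = 0x2C0000 | 0x02F000 | 0x0000C0 | 0x00000B
      = 0x2EF0CB
Bytes: (v>>16)&0xFF=2E, (v>>8)&0xFF=F0, v&0xFF=CB

Answer: 0x2EF0CB 2E F0 CB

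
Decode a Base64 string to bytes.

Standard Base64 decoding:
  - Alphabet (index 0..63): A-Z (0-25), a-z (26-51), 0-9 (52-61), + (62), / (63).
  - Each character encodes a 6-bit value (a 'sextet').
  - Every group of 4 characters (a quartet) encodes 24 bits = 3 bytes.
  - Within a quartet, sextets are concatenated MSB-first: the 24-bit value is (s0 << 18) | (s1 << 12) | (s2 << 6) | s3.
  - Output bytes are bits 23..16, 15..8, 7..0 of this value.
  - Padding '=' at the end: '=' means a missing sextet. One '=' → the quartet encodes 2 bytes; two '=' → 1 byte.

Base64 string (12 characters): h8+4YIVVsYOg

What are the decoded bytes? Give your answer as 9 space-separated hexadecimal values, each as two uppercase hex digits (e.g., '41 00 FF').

After char 0 ('h'=33): chars_in_quartet=1 acc=0x21 bytes_emitted=0
After char 1 ('8'=60): chars_in_quartet=2 acc=0x87C bytes_emitted=0
After char 2 ('+'=62): chars_in_quartet=3 acc=0x21F3E bytes_emitted=0
After char 3 ('4'=56): chars_in_quartet=4 acc=0x87CFB8 -> emit 87 CF B8, reset; bytes_emitted=3
After char 4 ('Y'=24): chars_in_quartet=1 acc=0x18 bytes_emitted=3
After char 5 ('I'=8): chars_in_quartet=2 acc=0x608 bytes_emitted=3
After char 6 ('V'=21): chars_in_quartet=3 acc=0x18215 bytes_emitted=3
After char 7 ('V'=21): chars_in_quartet=4 acc=0x608555 -> emit 60 85 55, reset; bytes_emitted=6
After char 8 ('s'=44): chars_in_quartet=1 acc=0x2C bytes_emitted=6
After char 9 ('Y'=24): chars_in_quartet=2 acc=0xB18 bytes_emitted=6
After char 10 ('O'=14): chars_in_quartet=3 acc=0x2C60E bytes_emitted=6
After char 11 ('g'=32): chars_in_quartet=4 acc=0xB183A0 -> emit B1 83 A0, reset; bytes_emitted=9

Answer: 87 CF B8 60 85 55 B1 83 A0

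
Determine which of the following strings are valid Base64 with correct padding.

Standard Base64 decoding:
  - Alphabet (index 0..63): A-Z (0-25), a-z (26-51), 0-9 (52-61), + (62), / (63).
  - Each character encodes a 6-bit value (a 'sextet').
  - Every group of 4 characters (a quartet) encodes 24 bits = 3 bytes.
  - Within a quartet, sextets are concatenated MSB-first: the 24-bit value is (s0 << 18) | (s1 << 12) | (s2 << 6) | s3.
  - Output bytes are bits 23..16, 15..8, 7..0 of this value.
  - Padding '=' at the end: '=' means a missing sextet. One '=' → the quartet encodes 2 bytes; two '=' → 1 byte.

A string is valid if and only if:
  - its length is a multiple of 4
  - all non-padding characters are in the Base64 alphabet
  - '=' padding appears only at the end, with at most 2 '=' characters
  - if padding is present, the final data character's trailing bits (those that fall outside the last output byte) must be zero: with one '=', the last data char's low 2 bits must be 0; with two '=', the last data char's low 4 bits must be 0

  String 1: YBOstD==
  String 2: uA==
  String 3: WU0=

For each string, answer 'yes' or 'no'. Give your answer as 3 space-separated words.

Answer: no yes yes

Derivation:
String 1: 'YBOstD==' → invalid (bad trailing bits)
String 2: 'uA==' → valid
String 3: 'WU0=' → valid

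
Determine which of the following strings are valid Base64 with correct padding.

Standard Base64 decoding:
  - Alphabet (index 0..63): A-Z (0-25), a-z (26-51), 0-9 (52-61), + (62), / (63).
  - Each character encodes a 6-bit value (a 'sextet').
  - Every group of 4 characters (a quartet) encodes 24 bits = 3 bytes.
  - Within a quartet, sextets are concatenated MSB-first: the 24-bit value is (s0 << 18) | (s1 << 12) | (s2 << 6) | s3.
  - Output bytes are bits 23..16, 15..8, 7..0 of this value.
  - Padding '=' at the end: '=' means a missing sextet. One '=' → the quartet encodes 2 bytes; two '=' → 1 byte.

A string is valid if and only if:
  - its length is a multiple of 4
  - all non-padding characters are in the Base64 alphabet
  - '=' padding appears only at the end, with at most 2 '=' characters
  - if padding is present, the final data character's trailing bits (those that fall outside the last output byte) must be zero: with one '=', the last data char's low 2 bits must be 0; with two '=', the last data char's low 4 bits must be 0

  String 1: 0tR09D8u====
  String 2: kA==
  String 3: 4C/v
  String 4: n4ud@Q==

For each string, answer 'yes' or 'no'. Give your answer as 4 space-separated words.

Answer: no yes yes no

Derivation:
String 1: '0tR09D8u====' → invalid (4 pad chars (max 2))
String 2: 'kA==' → valid
String 3: '4C/v' → valid
String 4: 'n4ud@Q==' → invalid (bad char(s): ['@'])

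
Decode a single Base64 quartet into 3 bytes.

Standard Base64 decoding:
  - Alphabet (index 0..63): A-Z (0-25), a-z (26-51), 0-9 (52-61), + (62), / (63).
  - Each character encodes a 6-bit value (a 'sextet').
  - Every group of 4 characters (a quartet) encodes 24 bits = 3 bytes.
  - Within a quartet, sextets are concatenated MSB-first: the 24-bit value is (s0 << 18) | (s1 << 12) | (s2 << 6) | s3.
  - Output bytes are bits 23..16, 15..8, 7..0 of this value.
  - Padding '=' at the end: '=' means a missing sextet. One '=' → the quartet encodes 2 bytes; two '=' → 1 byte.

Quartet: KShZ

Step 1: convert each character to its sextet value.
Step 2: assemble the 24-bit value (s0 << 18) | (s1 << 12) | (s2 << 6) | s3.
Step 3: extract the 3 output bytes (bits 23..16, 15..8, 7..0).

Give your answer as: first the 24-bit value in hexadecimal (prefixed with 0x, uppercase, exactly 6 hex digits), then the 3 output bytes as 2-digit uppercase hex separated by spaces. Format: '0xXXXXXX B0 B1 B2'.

Sextets: K=10, S=18, h=33, Z=25
24-bit: (10<<18) | (18<<12) | (33<<6) | 25
      = 0x280000 | 0x012000 | 0x000840 | 0x000019
      = 0x292859
Bytes: (v>>16)&0xFF=29, (v>>8)&0xFF=28, v&0xFF=59

Answer: 0x292859 29 28 59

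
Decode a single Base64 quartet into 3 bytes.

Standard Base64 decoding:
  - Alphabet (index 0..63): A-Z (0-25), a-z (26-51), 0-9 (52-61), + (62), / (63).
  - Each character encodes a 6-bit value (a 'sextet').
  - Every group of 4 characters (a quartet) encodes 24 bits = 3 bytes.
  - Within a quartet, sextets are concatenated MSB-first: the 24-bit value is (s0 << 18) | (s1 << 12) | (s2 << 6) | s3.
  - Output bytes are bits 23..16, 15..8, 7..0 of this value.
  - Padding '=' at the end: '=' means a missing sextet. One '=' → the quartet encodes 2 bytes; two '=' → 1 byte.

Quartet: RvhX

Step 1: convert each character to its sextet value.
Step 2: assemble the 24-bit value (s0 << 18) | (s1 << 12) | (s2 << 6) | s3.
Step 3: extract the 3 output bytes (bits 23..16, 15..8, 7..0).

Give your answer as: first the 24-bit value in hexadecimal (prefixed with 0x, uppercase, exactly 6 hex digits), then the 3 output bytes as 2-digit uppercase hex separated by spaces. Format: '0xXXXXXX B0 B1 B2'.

Answer: 0x46F857 46 F8 57

Derivation:
Sextets: R=17, v=47, h=33, X=23
24-bit: (17<<18) | (47<<12) | (33<<6) | 23
      = 0x440000 | 0x02F000 | 0x000840 | 0x000017
      = 0x46F857
Bytes: (v>>16)&0xFF=46, (v>>8)&0xFF=F8, v&0xFF=57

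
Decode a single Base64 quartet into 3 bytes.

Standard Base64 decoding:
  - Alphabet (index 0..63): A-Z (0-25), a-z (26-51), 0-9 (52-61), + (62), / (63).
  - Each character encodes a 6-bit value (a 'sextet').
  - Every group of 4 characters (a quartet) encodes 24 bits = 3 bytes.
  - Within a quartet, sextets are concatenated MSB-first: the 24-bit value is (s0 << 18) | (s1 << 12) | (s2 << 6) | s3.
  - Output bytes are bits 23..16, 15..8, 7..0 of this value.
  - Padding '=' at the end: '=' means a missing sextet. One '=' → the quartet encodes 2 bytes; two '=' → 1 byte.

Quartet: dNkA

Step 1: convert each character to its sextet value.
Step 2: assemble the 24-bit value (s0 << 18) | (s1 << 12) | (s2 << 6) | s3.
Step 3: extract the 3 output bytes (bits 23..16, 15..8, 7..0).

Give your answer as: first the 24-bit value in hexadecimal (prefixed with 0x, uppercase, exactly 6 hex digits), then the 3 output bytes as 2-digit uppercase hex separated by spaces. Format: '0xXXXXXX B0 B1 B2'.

Sextets: d=29, N=13, k=36, A=0
24-bit: (29<<18) | (13<<12) | (36<<6) | 0
      = 0x740000 | 0x00D000 | 0x000900 | 0x000000
      = 0x74D900
Bytes: (v>>16)&0xFF=74, (v>>8)&0xFF=D9, v&0xFF=00

Answer: 0x74D900 74 D9 00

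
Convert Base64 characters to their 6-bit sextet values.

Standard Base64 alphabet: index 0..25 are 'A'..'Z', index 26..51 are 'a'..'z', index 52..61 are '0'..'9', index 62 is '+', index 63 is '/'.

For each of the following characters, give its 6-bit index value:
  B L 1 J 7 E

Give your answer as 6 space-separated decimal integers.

'B': A..Z range, ord('B') − ord('A') = 1
'L': A..Z range, ord('L') − ord('A') = 11
'1': 0..9 range, 52 + ord('1') − ord('0') = 53
'J': A..Z range, ord('J') − ord('A') = 9
'7': 0..9 range, 52 + ord('7') − ord('0') = 59
'E': A..Z range, ord('E') − ord('A') = 4

Answer: 1 11 53 9 59 4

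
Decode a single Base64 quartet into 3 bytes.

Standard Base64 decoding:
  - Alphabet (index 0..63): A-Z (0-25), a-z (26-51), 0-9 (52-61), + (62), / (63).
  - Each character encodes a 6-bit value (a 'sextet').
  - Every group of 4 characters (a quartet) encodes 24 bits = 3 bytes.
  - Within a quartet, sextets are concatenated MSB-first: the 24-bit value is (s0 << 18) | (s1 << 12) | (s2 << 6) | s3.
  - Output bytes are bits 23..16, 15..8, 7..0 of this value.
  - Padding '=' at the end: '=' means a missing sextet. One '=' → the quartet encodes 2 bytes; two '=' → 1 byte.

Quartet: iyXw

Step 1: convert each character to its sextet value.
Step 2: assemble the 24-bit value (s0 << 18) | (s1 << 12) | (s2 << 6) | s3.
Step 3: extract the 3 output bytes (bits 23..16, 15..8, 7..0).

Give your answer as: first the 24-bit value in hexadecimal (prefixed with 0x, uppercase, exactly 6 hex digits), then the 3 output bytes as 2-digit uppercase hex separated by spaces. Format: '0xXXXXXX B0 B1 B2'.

Answer: 0x8B25F0 8B 25 F0

Derivation:
Sextets: i=34, y=50, X=23, w=48
24-bit: (34<<18) | (50<<12) | (23<<6) | 48
      = 0x880000 | 0x032000 | 0x0005C0 | 0x000030
      = 0x8B25F0
Bytes: (v>>16)&0xFF=8B, (v>>8)&0xFF=25, v&0xFF=F0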